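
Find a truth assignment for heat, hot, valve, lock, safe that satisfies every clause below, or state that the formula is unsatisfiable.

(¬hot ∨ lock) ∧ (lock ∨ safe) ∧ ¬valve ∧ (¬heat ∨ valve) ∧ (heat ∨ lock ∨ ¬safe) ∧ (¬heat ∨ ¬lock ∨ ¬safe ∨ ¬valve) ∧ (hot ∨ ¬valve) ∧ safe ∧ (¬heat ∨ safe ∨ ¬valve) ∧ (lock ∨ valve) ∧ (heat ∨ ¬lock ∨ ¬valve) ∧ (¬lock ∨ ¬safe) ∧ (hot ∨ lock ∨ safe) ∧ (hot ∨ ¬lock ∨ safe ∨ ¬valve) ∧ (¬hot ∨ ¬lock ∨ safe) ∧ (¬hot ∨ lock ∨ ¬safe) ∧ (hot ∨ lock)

Unsatisfiable

Case valve = True:
  Clause (¬valve) is falsified — contradiction.
Case valve = False:
  (¬heat ∨ valve) forces heat = False.
  (safe) forces safe = True.
  (heat ∨ lock ∨ ¬safe) forces lock = True.
  Clause (¬lock ∨ ¬safe) is falsified — contradiction.
Both cases fail, so the formula is unsatisfiable.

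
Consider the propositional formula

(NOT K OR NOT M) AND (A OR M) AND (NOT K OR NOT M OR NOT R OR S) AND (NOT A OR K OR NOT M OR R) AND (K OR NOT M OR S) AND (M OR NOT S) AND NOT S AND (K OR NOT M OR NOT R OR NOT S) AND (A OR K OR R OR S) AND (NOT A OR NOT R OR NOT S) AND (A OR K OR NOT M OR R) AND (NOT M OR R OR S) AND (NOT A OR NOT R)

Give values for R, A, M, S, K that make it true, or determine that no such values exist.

Unit clause (NOT S) forces S = False.
Try R = True:
  (NOT A OR NOT R) forces A = False.
  (A OR M) forces M = True.
  (NOT K OR NOT M) forces K = False.
  clause (K OR NOT M OR S) is falsified — backtrack.
So R = False.
  then (NOT M OR R OR S) forces M = False.
  then (A OR M) forces A = True.
Set K = False.
All clauses satisfied.

R = False; A = True; M = False; S = False; K = False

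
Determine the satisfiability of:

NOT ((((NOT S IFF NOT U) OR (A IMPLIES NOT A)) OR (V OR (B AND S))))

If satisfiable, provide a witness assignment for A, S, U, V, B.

A = True, S = True, U = False, V = False, B = False

  NOT ((((NOT S IFF NOT U) OR (A IMPLIES NOT A)) OR (V OR (B AND S)))) = True
    ((NOT S IFF NOT U) OR (A IMPLIES NOT A)) OR (V OR (B AND S)) = False
      (NOT S IFF NOT U) OR (A IMPLIES NOT A) = False
        NOT S IFF NOT U = False
          NOT S = False
          NOT U = True
        A IMPLIES NOT A = False
          NOT A = False
      V OR (B AND S) = False
        B AND S = False
The formula evaluates to True.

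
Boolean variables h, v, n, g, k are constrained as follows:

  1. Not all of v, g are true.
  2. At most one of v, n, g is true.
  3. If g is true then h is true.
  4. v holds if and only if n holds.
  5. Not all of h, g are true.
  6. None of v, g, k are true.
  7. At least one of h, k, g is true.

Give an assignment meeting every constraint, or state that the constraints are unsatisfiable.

h=T; v=F; n=F; g=F; k=F

  (1) {v, g}: 0/2 true — not all ✓
  (2) {v, n, g}: 0 true — at most one ✓
  (3) g=F ⇒ h: vacuous ✓
  (4) v=F, n=F — same ✓
  (5) {h, g}: 1/2 true — not all ✓
  (6) {v, g, k}: 0 true — none ✓
  (7) {h, k, g}: 1 true — at least one ✓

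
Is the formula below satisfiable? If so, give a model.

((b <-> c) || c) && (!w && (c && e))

c=T; b=T; e=T; w=F

  (b <-> c) || c = True
    b <-> c = True
  !w && (c && e) = True
    !w = True
    c && e = True
Both conjuncts True, so the formula holds.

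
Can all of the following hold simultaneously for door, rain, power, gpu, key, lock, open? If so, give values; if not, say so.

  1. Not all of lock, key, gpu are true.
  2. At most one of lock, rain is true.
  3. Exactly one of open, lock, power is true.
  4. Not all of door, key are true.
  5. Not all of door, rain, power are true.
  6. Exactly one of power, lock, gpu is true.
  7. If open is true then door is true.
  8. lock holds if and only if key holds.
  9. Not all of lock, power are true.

door=T; rain=F; power=F; gpu=T; key=F; lock=F; open=T

  (1) {lock, key, gpu}: 1/3 true — not all ✓
  (2) {lock, rain}: 0 true — at most one ✓
  (3) {open, lock, power}: 1 true — exactly one ✓
  (4) {door, key}: 1/2 true — not all ✓
  (5) {door, rain, power}: 1/3 true — not all ✓
  (6) {power, lock, gpu}: 1 true — exactly one ✓
  (7) open=T ⇒ door: T ✓
  (8) lock=F, key=F — same ✓
  (9) {lock, power}: 0/2 true — not all ✓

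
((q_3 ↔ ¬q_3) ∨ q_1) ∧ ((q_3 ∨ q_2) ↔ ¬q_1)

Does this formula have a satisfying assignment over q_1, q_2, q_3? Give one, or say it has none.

q_1 = True; q_2 = False; q_3 = False

  (q_3 ↔ ¬q_3) ∨ q_1 = True
    q_3 ↔ ¬q_3 = False
      ¬q_3 = True
  (q_3 ∨ q_2) ↔ ¬q_1 = True
    q_3 ∨ q_2 = False
    ¬q_1 = False
Both conjuncts True, so the formula holds.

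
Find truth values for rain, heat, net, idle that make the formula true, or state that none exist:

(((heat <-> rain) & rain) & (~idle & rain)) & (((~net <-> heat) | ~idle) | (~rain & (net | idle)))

rain: True; heat: True; net: False; idle: False

  ((heat <-> rain) & rain) & (~idle & rain) = True
    (heat <-> rain) & rain = True
      heat <-> rain = True
    ~idle & rain = True
      ~idle = True
  ((~net <-> heat) | ~idle) | (~rain & (net | idle)) = True
    (~net <-> heat) | ~idle = True
      ~net <-> heat = True
        ~net = True
      ~idle = True
    ~rain & (net | idle) = False
      ~rain = False
      net | idle = False
Both conjuncts True, so the formula holds.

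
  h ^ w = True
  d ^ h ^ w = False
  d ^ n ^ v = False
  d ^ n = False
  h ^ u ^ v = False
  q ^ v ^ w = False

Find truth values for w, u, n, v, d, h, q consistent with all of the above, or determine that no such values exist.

w = False, u = True, n = True, v = False, d = True, h = True, q = False

h ^ w = T ^ F = True ✓
d ^ h ^ w = T ^ T ^ F = False ✓
d ^ n ^ v = T ^ T ^ F = False ✓
d ^ n = T ^ T = False ✓
h ^ u ^ v = T ^ T ^ F = False ✓
q ^ v ^ w = F ^ F ^ F = False ✓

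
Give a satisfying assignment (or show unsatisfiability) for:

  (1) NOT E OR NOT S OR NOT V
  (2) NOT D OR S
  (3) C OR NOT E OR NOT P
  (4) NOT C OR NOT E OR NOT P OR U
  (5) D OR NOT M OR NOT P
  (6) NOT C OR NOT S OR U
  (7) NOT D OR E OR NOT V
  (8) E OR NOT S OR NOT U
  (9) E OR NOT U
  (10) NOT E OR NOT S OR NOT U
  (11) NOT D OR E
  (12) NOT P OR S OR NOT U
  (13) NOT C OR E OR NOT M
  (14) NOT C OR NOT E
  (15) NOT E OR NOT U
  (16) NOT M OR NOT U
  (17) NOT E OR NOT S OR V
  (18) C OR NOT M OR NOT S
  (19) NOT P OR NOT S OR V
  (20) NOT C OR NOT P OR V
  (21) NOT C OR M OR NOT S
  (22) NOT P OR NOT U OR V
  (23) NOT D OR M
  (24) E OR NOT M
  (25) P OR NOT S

Try U = True:
  (E OR NOT U) forces E = True.
  clause (NOT E OR NOT U) is falsified — backtrack.
So U = False.
Try D = True:
  (NOT D OR S) forces S = True.
  (NOT C OR NOT S OR U) forces C = False.
  (NOT D OR E) forces E = True.
  (NOT E OR NOT S OR NOT V) forces V = False.
  clause (NOT E OR NOT S OR V) is falsified — backtrack.
So D = False.
Set M = True.
  then (D OR NOT M OR NOT P) forces P = False.
  then (E OR NOT M) forces E = True.
  then (P OR NOT S) forces S = False.
  then (NOT C OR NOT E) forces C = False.
Set V = True.
All clauses satisfied.

U: False; D: False; M: True; V: True; P: False; E: True; S: False; C: False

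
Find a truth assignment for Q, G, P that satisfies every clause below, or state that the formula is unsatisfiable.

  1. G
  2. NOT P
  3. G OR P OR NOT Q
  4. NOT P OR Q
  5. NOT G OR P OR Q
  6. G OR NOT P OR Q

Unit clause (G) forces G = True.
Unit clause (NOT P) forces P = False.
In (NOT G OR P OR Q) only Q is left, so Q = True.
Check each clause:
  (G): G holds.
  (NOT P): NOT P holds.
  (G OR P OR NOT Q): G holds.
  (NOT P OR Q): NOT P holds.
  (NOT G OR P OR Q): Q holds.
  (G OR NOT P OR Q): G holds.
All clauses satisfied.

Q=T, G=T, P=F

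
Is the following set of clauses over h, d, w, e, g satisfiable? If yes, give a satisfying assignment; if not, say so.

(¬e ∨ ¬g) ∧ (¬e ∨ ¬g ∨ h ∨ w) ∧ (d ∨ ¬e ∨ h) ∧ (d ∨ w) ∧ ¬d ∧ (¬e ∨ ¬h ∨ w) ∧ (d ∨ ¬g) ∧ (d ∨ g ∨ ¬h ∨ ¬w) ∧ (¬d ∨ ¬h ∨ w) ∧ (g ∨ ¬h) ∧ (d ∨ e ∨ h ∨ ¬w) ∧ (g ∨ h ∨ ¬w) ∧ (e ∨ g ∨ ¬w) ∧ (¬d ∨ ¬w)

Case d = True:
  Clause (¬d) is falsified — contradiction.
Case d = False:
  (d ∨ w) forces w = True.
  (d ∨ ¬g) forces g = False.
  (d ∨ g ∨ ¬h ∨ ¬w) forces h = False.
  Clause (g ∨ h ∨ ¬w) is falsified — contradiction.
Both cases fail, so the formula is unsatisfiable.

Unsatisfiable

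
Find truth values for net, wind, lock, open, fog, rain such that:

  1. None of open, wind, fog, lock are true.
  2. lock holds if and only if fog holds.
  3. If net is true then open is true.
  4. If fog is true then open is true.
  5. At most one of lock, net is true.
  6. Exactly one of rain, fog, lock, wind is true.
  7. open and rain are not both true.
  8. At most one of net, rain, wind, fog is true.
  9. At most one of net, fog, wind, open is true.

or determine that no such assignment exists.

net = False; wind = False; lock = False; open = False; fog = False; rain = True

  (1) {open, wind, fog, lock}: 0 true — none ✓
  (2) lock=F, fog=F — same ✓
  (3) net=F ⇒ open: vacuous ✓
  (4) fog=F ⇒ open: vacuous ✓
  (5) {lock, net}: 0 true — at most one ✓
  (6) {rain, fog, lock, wind}: 1 true — exactly one ✓
  (7) open=F, rain=T — not both ✓
  (8) {net, rain, wind, fog}: 1 true — at most one ✓
  (9) {net, fog, wind, open}: 0 true — at most one ✓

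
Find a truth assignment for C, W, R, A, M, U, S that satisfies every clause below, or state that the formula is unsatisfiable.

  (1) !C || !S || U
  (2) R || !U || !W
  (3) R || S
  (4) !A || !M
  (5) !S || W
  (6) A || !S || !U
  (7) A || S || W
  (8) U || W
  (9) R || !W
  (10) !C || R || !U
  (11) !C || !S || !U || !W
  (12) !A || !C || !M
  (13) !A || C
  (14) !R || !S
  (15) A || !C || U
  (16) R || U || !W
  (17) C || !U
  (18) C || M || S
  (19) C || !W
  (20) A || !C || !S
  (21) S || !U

C = True; W = True; R = True; A = True; M = False; U = False; S = False

Try C = False:
  (!A || C) forces A = False.
  (C || !U) forces U = False.
  (U || W) forces W = True.
  clause (C || !W) is falsified — backtrack.
So C = True.
Set W = True.
  then (R || !W) forces R = True.
  then (!R || !S) forces S = False.
  then (S || !U) forces U = False.
  then (A || !C || U) forces A = True.
  then (!A || !M) forces M = False.
All clauses satisfied.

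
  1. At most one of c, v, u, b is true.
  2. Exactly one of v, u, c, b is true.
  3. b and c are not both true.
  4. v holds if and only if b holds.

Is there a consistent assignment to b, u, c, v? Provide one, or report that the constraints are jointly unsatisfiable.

b=F; u=T; c=F; v=F

  (1) {c, v, u, b}: 1 true — at most one ✓
  (2) {v, u, c, b}: 1 true — exactly one ✓
  (3) b=F, c=F — not both ✓
  (4) v=F, b=F — same ✓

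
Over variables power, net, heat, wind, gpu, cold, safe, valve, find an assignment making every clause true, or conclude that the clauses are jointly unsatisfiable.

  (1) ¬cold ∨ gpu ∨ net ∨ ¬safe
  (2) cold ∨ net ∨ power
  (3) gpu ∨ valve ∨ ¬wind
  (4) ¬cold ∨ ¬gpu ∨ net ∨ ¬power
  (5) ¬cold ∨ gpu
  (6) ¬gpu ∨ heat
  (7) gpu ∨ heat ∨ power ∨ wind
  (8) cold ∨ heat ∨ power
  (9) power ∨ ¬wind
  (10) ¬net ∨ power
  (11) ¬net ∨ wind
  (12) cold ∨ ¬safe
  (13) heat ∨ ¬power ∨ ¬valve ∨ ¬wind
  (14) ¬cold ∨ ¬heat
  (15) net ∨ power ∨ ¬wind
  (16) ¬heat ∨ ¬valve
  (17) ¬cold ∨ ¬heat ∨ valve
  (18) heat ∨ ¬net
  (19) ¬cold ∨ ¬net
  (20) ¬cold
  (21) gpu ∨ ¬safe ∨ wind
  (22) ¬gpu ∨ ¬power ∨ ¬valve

power = True; net = False; heat = True; wind = False; gpu = True; cold = False; safe = False; valve = False

Unit clause (¬cold) forces cold = False.
In (cold ∨ ¬safe) only ¬safe is left, so safe = False.
Set power = True.
Set net = False.
Set heat = True.
  then (¬heat ∨ ¬valve) forces valve = False.
Set wind = False.
Set gpu = True.
All clauses satisfied.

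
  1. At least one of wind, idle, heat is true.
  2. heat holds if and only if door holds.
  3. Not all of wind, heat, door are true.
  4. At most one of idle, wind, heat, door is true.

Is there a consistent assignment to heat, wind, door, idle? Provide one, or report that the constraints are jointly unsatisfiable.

heat = False; wind = False; door = False; idle = True

  (1) {wind, idle, heat}: 1 true — at least one ✓
  (2) heat=F, door=F — same ✓
  (3) {wind, heat, door}: 0/3 true — not all ✓
  (4) {idle, wind, heat, door}: 1 true — at most one ✓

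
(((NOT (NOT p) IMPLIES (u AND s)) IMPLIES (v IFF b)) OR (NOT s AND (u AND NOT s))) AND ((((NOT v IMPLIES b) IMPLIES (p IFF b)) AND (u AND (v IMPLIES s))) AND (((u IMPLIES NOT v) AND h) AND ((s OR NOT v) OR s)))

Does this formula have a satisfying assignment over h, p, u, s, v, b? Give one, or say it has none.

h = True, p = False, u = True, s = True, v = False, b = False

  ((NOT (NOT p) IMPLIES (u AND s)) IMPLIES (v IFF b)) OR (NOT s AND (u AND NOT s)) = True
    (NOT (NOT p) IMPLIES (u AND s)) IMPLIES (v IFF b) = True
      NOT (NOT p) IMPLIES (u AND s) = True
        NOT (NOT p) = False
          NOT p = True
        u AND s = True
      v IFF b = True
    NOT s AND (u AND NOT s) = False
      NOT s = False
      u AND NOT s = False
        NOT s = False
  (((NOT v IMPLIES b) IMPLIES (p IFF b)) AND (u AND (v IMPLIES s))) AND (((u IMPLIES NOT v) AND h) AND ((s OR NOT v) OR s)) = True
    ((NOT v IMPLIES b) IMPLIES (p IFF b)) AND (u AND (v IMPLIES s)) = True
      (NOT v IMPLIES b) IMPLIES (p IFF b) = True
        NOT v IMPLIES b = False
          NOT v = True
        p IFF b = True
      u AND (v IMPLIES s) = True
        v IMPLIES s = True
    ((u IMPLIES NOT v) AND h) AND ((s OR NOT v) OR s) = True
      (u IMPLIES NOT v) AND h = True
        u IMPLIES NOT v = True
          NOT v = True
      (s OR NOT v) OR s = True
        s OR NOT v = True
          NOT v = True
Both conjuncts True, so the formula holds.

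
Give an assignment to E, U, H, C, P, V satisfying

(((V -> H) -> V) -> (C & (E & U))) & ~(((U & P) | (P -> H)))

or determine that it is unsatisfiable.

E: False, U: False, H: False, C: False, P: True, V: False

  ((V -> H) -> V) -> (C & (E & U)) = True
    (V -> H) -> V = False
      V -> H = True
    C & (E & U) = False
      E & U = False
  ~(((U & P) | (P -> H))) = True
    (U & P) | (P -> H) = False
      U & P = False
      P -> H = False
Both conjuncts True, so the formula holds.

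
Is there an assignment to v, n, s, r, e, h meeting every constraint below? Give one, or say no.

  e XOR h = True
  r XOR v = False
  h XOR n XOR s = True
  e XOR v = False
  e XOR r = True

Adding constraints 2, 4, 5 mod 2: every variable appears an even number of times on the left, so the left side is 0.
But the right sides sum to 1 (mod 2). 0 ≠ 1 — the system is inconsistent.

UNSATISFIABLE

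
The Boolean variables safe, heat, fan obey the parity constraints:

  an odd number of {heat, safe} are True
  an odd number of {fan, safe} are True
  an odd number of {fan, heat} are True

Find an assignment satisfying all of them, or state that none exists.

Adding constraints 1, 2, 3 mod 2: every variable appears an even number of times on the left, so the left side is 0.
But the right sides sum to 1 (mod 2). 0 ≠ 1 — the system is inconsistent.

No satisfying assignment exists.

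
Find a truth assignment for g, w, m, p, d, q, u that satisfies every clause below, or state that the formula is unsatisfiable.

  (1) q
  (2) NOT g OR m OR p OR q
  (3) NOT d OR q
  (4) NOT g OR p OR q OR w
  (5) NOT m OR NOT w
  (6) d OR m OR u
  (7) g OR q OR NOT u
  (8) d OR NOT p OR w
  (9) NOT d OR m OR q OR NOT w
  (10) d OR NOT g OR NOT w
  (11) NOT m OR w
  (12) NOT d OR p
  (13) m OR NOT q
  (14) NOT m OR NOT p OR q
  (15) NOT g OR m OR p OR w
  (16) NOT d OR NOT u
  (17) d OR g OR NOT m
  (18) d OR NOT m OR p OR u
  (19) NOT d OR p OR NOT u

No satisfying assignment exists.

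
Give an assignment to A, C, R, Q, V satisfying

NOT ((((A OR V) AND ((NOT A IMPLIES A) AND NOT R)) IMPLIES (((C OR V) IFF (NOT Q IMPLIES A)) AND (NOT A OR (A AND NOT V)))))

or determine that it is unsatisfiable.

A=T, C=F, R=F, Q=T, V=F

  NOT ((((A OR V) AND ((NOT A IMPLIES A) AND NOT R)) IMPLIES (((C OR V) IFF (NOT Q IMPLIES A)) AND (NOT A OR (A AND NOT V))))) = True
    ((A OR V) AND ((NOT A IMPLIES A) AND NOT R)) IMPLIES (((C OR V) IFF (NOT Q IMPLIES A)) AND (NOT A OR (A AND NOT V))) = False
      (A OR V) AND ((NOT A IMPLIES A) AND NOT R) = True
        A OR V = True
        (NOT A IMPLIES A) AND NOT R = True
          NOT A IMPLIES A = True
            NOT A = False
          NOT R = True
      ((C OR V) IFF (NOT Q IMPLIES A)) AND (NOT A OR (A AND NOT V)) = False
        (C OR V) IFF (NOT Q IMPLIES A) = False
          C OR V = False
          NOT Q IMPLIES A = True
            NOT Q = False
        NOT A OR (A AND NOT V) = True
          NOT A = False
          A AND NOT V = True
            NOT V = True
The formula evaluates to True.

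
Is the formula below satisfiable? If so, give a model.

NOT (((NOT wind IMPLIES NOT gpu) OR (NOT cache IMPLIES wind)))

cache: False, wind: False, gpu: True

  NOT (((NOT wind IMPLIES NOT gpu) OR (NOT cache IMPLIES wind))) = True
    (NOT wind IMPLIES NOT gpu) OR (NOT cache IMPLIES wind) = False
      NOT wind IMPLIES NOT gpu = False
        NOT wind = True
        NOT gpu = False
      NOT cache IMPLIES wind = False
        NOT cache = True
The formula evaluates to True.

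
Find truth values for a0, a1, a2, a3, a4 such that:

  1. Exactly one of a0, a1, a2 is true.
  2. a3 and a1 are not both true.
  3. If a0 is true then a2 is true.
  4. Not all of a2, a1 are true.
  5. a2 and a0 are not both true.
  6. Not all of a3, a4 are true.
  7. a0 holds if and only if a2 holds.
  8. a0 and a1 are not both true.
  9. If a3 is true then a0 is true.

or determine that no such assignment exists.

a0: False, a1: True, a2: False, a3: False, a4: True

  (1) {a0, a1, a2}: 1 true — exactly one ✓
  (2) a3=F, a1=T — not both ✓
  (3) a0=F ⇒ a2: vacuous ✓
  (4) {a2, a1}: 1/2 true — not all ✓
  (5) a2=F, a0=F — not both ✓
  (6) {a3, a4}: 1/2 true — not all ✓
  (7) a0=F, a2=F — same ✓
  (8) a0=F, a1=T — not both ✓
  (9) a3=F ⇒ a0: vacuous ✓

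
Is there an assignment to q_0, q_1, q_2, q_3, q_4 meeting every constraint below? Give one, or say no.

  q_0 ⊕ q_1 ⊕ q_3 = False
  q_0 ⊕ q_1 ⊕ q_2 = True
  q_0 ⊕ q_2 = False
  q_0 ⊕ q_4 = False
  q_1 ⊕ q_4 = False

q_0 = True, q_1 = True, q_2 = True, q_3 = False, q_4 = True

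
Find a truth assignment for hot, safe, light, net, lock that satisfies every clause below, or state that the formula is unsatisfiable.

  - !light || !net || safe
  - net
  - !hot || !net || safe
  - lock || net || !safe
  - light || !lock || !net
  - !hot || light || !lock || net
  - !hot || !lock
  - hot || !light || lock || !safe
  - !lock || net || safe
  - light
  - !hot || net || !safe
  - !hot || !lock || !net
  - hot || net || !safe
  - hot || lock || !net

Unit clause (net) forces net = True.
Unit clause (light) forces light = True.
In (!light || !net || safe) only safe is left, so safe = True.
Set hot = False.
  then (hot || !light || lock || !safe) forces lock = True.
All clauses satisfied.

hot: False, safe: True, light: True, net: True, lock: True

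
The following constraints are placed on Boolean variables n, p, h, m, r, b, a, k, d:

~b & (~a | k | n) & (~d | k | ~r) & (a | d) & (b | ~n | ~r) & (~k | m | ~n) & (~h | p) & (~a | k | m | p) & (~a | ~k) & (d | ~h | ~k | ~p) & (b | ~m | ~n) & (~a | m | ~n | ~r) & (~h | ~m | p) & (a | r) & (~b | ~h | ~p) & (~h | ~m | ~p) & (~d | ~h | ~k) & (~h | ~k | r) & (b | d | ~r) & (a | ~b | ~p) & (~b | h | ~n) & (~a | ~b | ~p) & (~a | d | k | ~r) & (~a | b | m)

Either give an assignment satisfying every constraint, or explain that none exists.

n = False, p = False, h = False, m = False, r = True, b = False, a = False, k = True, d = True

Unit clause (~b) forces b = False.
Try n = True:
  (b | ~n | ~r) forces r = False.
  (b | ~m | ~n) forces m = False.
  (~k | m | ~n) forces k = False.
  (a | r) forces a = True.
  clause (~a | b | m) is falsified — backtrack.
So n = False.
Set p = False.
  then (~h | p) forces h = False.
Set m = False.
  then (~a | b | m) forces a = False.
  then (a | d) forces d = True.
  then (a | r) forces r = True.
  then (~d | k | ~r) forces k = True.
All clauses satisfied.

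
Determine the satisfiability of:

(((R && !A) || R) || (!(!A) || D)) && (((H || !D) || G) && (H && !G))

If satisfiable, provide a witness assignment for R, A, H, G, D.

R = True; A = True; H = True; G = False; D = False

  ((R && !A) || R) || (!(!A) || D) = True
    (R && !A) || R = True
      R && !A = False
        !A = False
    !(!A) || D = True
      !(!A) = True
        !A = False
  ((H || !D) || G) && (H && !G) = True
    (H || !D) || G = True
      H || !D = True
        !D = True
    H && !G = True
      !G = True
Both conjuncts True, so the formula holds.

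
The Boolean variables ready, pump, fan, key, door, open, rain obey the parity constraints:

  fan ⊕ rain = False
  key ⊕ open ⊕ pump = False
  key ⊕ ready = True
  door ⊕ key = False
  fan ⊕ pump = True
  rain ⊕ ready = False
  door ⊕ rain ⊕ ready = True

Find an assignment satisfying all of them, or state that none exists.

ready=F, pump=T, fan=F, key=T, door=T, open=F, rain=F

fan ⊕ rain = F ⊕ F = False ✓
key ⊕ open ⊕ pump = T ⊕ F ⊕ T = False ✓
key ⊕ ready = T ⊕ F = True ✓
door ⊕ key = T ⊕ T = False ✓
fan ⊕ pump = F ⊕ T = True ✓
rain ⊕ ready = F ⊕ F = False ✓
door ⊕ rain ⊕ ready = T ⊕ F ⊕ F = True ✓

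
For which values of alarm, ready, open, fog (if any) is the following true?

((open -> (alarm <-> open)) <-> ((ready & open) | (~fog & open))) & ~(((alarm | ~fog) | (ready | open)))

Case open = True: the conjunct ~(((alarm | ~fog) | (ready | open))) becomes ~(((alarm | ~fog) | True)) = False.
Case open = False: the conjunct (open -> (alarm <-> open)) <-> ((ready & open) | (~fog & open)) becomes (False -> ~alarm) <-> (False | False) = False.
Both cases fail — unsatisfiable.

No satisfying assignment exists.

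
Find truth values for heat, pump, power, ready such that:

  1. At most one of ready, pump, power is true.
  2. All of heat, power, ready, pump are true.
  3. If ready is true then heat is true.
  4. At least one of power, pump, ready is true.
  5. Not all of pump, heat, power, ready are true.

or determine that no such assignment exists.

Case pump = True:
  (1) with pump=T forces ready = False.
  Constraint (2) is violated (ready=F) — contradiction.
Case pump = False:
  Constraint (2) is violated (pump=F) — contradiction.
Both cases fail — unsatisfiable.

The formula is unsatisfiable.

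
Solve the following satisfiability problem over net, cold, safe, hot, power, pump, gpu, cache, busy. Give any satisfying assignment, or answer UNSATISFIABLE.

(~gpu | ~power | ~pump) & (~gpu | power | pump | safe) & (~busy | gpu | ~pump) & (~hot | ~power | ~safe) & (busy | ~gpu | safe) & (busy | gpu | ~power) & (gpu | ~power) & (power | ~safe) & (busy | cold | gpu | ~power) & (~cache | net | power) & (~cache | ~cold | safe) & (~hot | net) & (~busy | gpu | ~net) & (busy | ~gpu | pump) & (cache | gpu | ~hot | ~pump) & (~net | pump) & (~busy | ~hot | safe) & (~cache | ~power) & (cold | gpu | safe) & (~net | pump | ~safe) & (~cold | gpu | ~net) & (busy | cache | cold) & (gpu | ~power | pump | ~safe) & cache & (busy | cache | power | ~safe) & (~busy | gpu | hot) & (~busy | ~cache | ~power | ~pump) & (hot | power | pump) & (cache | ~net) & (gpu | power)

net = True; cold = False; safe = False; hot = False; power = False; pump = True; gpu = True; cache = True; busy = True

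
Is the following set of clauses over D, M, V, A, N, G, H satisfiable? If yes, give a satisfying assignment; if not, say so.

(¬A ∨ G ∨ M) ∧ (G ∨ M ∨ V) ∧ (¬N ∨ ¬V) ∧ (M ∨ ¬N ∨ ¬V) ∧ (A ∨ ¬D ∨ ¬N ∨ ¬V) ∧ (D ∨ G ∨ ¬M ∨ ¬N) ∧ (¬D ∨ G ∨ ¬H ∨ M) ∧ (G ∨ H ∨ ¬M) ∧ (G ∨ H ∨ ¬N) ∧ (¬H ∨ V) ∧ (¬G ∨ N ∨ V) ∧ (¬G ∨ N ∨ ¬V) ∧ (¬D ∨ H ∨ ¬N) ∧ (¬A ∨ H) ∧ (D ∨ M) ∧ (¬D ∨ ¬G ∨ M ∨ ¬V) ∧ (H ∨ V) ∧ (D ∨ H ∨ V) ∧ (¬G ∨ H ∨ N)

Set D = False.
  then (D ∨ M) forces M = True.
Try V = False:
  (¬H ∨ V) forces H = False.
  clause (H ∨ V) is falsified — backtrack.
So V = True.
  then (¬N ∨ ¬V) forces N = False.
  then (¬G ∨ N ∨ ¬V) forces G = False.
  then (G ∨ H ∨ ¬M) forces H = True.
Set A = False.
All clauses satisfied.

D: False; M: True; V: True; A: False; N: False; G: False; H: True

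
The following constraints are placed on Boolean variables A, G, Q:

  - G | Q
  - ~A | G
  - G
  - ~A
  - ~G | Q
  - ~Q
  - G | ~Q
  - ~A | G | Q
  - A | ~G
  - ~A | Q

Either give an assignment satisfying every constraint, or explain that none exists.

Unsatisfiable — no assignment works.

Case A = True:
  Clause (~A) is falsified — contradiction.
Case A = False:
  (G) forces G = True.
  Clause (A | ~G) is falsified — contradiction.
Both cases fail, so the formula is unsatisfiable.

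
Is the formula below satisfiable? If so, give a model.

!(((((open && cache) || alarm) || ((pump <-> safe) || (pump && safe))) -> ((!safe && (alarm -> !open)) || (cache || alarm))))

pump = True; cache = False; alarm = False; safe = True; open = True

  !(((((open && cache) || alarm) || ((pump <-> safe) || (pump && safe))) -> ((!safe && (alarm -> !open)) || (cache || alarm)))) = True
    (((open && cache) || alarm) || ((pump <-> safe) || (pump && safe))) -> ((!safe && (alarm -> !open)) || (cache || alarm)) = False
      ((open && cache) || alarm) || ((pump <-> safe) || (pump && safe)) = True
        (open && cache) || alarm = False
          open && cache = False
        (pump <-> safe) || (pump && safe) = True
          pump <-> safe = True
          pump && safe = True
      (!safe && (alarm -> !open)) || (cache || alarm) = False
        !safe && (alarm -> !open) = False
          !safe = False
          alarm -> !open = True
            !open = False
        cache || alarm = False
The formula evaluates to True.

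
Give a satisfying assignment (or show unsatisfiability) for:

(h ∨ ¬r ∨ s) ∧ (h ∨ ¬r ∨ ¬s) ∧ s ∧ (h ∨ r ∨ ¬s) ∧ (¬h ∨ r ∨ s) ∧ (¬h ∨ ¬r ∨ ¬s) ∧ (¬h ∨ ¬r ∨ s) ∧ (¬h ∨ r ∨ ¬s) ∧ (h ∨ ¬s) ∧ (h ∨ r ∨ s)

The formula is unsatisfiable.

Case s = True:
  (h ∨ ¬s) forces h = True.
  (¬h ∨ ¬r ∨ ¬s) forces r = False.
  Clause (¬h ∨ r ∨ ¬s) is falsified — contradiction.
Case s = False:
  Clause (s) is falsified — contradiction.
Both cases fail, so the formula is unsatisfiable.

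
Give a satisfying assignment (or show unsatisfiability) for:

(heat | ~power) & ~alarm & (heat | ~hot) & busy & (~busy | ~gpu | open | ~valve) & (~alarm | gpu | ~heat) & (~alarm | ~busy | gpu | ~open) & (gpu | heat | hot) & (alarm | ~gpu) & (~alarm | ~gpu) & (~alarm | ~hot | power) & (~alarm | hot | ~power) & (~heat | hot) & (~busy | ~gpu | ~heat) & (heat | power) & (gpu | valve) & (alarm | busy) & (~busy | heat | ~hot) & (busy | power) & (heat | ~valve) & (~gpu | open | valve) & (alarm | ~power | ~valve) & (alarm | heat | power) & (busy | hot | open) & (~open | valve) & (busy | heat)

Unit clause (~alarm) forces alarm = False.
Unit clause (busy) forces busy = True.
In (alarm | ~gpu) only ~gpu is left, so gpu = False.
In (gpu | valve) only valve is left, so valve = True.
In (heat | ~valve) only heat is left, so heat = True.
In (alarm | ~power | ~valve) only ~power is left, so power = False.
In (~heat | hot) only hot is left, so hot = True.
Set open = False.
All clauses satisfied.

gpu=F; heat=T; power=F; valve=T; open=F; busy=T; hot=T; alarm=F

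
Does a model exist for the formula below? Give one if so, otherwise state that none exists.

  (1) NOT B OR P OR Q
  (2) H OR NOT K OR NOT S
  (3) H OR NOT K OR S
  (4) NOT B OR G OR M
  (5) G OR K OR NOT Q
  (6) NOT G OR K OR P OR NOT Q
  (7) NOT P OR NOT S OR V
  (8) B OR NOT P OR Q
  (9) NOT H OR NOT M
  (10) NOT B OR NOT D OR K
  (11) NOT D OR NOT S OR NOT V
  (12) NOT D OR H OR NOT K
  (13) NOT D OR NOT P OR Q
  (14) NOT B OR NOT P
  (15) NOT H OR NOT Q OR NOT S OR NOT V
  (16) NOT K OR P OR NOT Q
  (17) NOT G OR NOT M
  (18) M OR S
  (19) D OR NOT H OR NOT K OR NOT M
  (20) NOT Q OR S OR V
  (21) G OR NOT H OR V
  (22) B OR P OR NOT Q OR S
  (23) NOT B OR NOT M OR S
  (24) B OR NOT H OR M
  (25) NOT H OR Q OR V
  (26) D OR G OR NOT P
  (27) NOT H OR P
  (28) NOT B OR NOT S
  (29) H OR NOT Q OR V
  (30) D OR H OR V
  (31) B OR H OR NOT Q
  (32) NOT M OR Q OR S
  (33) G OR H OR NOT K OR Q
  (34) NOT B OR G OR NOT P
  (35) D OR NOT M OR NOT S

Q: False, P: False, G: False, M: False, K: False, S: True, D: False, H: False, V: True, B: False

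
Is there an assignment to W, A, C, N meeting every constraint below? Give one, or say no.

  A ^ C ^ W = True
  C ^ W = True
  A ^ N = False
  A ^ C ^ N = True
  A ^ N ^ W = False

W = False, A = False, C = True, N = False

A ^ C ^ W = F ^ T ^ F = True ✓
C ^ W = T ^ F = True ✓
A ^ N = F ^ F = False ✓
A ^ C ^ N = F ^ T ^ F = True ✓
A ^ N ^ W = F ^ F ^ F = False ✓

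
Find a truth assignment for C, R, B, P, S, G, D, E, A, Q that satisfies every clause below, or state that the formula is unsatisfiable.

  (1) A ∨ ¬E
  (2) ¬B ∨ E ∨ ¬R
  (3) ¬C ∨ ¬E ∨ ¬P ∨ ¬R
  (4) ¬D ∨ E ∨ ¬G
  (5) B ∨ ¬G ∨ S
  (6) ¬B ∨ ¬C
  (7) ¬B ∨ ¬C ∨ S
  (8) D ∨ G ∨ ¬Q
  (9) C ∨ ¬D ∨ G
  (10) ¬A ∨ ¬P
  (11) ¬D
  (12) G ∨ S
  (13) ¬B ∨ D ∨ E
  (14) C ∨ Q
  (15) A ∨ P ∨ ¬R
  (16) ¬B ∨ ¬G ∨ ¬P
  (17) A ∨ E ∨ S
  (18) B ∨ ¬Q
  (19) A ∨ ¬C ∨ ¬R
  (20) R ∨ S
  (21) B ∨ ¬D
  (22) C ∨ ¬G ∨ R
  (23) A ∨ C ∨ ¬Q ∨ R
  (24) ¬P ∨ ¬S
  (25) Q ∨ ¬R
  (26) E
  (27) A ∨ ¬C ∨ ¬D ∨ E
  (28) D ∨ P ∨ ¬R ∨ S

Unit clause (¬D) forces D = False.
Unit clause (E) forces E = True.
In (A ∨ ¬E) only A is left, so A = True.
In (¬A ∨ ¬P) only ¬P is left, so P = False.
Set C = False.
  then (C ∨ Q) forces Q = True.
  then (B ∨ ¬Q) forces B = True.
  then (D ∨ G ∨ ¬Q) forces G = True.
  then (C ∨ ¬G ∨ R) forces R = True.
  then (D ∨ P ∨ ¬R ∨ S) forces S = True.
All clauses satisfied.

C=F; R=T; B=T; P=F; S=T; G=T; D=F; E=T; A=T; Q=T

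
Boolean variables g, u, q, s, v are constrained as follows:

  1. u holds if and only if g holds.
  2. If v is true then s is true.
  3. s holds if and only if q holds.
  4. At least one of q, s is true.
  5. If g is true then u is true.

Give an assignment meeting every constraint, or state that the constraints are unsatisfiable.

g = True, u = True, q = True, s = True, v = True

  (1) u=T, g=T — same ✓
  (2) v=T ⇒ s: T ✓
  (3) s=T, q=T — same ✓
  (4) {q, s}: 2 true — at least one ✓
  (5) g=T ⇒ u: T ✓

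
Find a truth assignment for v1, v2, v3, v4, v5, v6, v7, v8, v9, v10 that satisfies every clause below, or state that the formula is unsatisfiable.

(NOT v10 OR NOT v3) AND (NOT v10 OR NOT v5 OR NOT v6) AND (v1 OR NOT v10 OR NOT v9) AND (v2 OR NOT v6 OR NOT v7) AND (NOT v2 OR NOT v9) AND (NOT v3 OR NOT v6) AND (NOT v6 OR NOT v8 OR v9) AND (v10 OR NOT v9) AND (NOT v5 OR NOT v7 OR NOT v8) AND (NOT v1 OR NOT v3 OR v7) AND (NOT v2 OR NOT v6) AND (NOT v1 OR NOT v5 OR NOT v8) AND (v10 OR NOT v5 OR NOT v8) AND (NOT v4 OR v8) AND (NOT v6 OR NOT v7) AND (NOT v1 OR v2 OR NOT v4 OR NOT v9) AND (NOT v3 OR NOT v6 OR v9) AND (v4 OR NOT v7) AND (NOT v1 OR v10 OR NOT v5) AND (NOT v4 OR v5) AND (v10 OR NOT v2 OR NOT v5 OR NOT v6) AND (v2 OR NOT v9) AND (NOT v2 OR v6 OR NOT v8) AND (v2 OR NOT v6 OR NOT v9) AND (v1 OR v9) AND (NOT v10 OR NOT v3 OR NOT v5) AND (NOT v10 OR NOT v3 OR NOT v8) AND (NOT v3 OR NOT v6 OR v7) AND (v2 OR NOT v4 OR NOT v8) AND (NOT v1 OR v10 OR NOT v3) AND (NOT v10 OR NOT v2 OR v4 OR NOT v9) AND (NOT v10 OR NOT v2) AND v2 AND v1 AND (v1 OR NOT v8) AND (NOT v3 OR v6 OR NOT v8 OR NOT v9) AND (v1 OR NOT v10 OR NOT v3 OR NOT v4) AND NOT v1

Case v1 = True:
  Clause (NOT v1) is falsified — contradiction.
Case v1 = False:
  Clause (v1) is falsified — contradiction.
Both cases fail, so the formula is unsatisfiable.

Unsatisfiable — no assignment works.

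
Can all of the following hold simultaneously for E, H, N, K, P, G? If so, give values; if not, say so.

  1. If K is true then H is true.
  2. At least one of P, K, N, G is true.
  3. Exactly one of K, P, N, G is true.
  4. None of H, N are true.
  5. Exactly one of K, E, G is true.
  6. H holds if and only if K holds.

E: True, H: False, N: False, K: False, P: True, G: False

  (1) K=F ⇒ H: vacuous ✓
  (2) {P, K, N, G}: 1 true — at least one ✓
  (3) {K, P, N, G}: 1 true — exactly one ✓
  (4) {H, N}: 0 true — none ✓
  (5) {K, E, G}: 1 true — exactly one ✓
  (6) H=F, K=F — same ✓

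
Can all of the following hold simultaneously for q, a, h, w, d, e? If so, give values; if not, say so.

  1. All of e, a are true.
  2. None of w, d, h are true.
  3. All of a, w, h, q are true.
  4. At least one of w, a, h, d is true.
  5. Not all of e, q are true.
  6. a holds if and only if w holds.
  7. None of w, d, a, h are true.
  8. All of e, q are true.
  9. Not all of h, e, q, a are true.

No satisfying assignment exists.

Case a = True:
  Constraint (7) is violated (a=T) — contradiction.
Case a = False:
  Constraint (1) is violated (a=F) — contradiction.
Both cases fail — unsatisfiable.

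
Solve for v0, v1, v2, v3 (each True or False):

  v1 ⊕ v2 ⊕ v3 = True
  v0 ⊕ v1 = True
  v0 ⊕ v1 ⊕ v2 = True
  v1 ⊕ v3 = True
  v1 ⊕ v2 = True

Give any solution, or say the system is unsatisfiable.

v0 = False, v1 = True, v2 = False, v3 = False

v1 ⊕ v2 ⊕ v3 = T ⊕ F ⊕ F = True ✓
v0 ⊕ v1 = F ⊕ T = True ✓
v0 ⊕ v1 ⊕ v2 = F ⊕ T ⊕ F = True ✓
v1 ⊕ v3 = T ⊕ F = True ✓
v1 ⊕ v2 = T ⊕ F = True ✓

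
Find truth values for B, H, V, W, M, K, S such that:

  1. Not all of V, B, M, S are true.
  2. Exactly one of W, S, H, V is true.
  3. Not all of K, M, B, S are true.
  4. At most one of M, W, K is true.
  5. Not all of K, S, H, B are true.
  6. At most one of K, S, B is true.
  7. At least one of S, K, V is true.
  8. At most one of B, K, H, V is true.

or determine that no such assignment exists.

B = False, H = False, V = False, W = False, M = False, K = False, S = True

  (1) {V, B, M, S}: 1/4 true — not all ✓
  (2) {W, S, H, V}: 1 true — exactly one ✓
  (3) {K, M, B, S}: 1/4 true — not all ✓
  (4) {M, W, K}: 0 true — at most one ✓
  (5) {K, S, H, B}: 1/4 true — not all ✓
  (6) {K, S, B}: 1 true — at most one ✓
  (7) {S, K, V}: 1 true — at least one ✓
  (8) {B, K, H, V}: 0 true — at most one ✓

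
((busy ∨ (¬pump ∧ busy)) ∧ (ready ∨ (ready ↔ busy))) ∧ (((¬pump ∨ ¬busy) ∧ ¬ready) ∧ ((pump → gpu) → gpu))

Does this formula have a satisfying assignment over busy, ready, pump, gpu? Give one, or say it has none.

Case busy = True: the formula simplifies to (ready ∨ ready) ∧ ((¬pump ∧ ¬ready) ∧ ((pump → gpu) → gpu)).
  ready = True: the conjunct ¬ready is False.
  ready = False: the conjunct ready ∨ ready becomes False ∨ False = False.
Case busy = False: the conjunct busy ∨ (¬pump ∧ busy) becomes False ∨ (¬pump ∧ False) = False.
Both cases fail — unsatisfiable.

The formula is unsatisfiable.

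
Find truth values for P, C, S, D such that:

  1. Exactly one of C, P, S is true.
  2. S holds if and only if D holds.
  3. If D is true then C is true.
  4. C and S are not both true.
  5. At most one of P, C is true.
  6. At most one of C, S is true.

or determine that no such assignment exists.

P = False, C = True, S = False, D = False

  (1) {C, P, S}: 1 true — exactly one ✓
  (2) S=F, D=F — same ✓
  (3) D=F ⇒ C: vacuous ✓
  (4) C=T, S=F — not both ✓
  (5) {P, C}: 1 true — at most one ✓
  (6) {C, S}: 1 true — at most one ✓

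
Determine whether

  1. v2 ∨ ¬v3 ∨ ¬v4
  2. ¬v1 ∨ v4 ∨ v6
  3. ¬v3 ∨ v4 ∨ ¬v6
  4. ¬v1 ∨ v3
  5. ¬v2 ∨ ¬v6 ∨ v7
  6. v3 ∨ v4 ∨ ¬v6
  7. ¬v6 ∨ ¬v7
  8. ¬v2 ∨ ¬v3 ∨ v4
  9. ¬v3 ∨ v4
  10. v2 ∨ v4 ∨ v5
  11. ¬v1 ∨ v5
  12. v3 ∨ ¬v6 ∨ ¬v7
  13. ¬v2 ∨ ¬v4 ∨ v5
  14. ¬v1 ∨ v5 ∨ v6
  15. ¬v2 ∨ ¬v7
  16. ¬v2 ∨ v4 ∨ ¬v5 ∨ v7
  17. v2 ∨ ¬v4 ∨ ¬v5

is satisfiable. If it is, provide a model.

v1 = False, v2 = False, v3 = False, v4 = False, v5 = True, v6 = False, v7 = True

Set v1 = False.
Set v2 = False.
Set v3 = False.
Set v4 = False.
  then (v3 ∨ v4 ∨ ¬v6) forces v6 = False.
  then (v2 ∨ v4 ∨ v5) forces v5 = True.
Set v7 = True.
All clauses satisfied.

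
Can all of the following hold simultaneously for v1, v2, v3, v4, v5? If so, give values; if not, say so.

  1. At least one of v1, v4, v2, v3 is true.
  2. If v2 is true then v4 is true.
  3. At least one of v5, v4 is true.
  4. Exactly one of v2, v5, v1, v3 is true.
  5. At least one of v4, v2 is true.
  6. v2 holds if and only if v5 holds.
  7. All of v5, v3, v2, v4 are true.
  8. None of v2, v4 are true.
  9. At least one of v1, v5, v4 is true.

Unsatisfiable — no assignment works.

Case v2 = True:
  Constraint (8) is violated (v2=T) — contradiction.
Case v2 = False:
  Constraint (7) is violated (v2=F) — contradiction.
Both cases fail — unsatisfiable.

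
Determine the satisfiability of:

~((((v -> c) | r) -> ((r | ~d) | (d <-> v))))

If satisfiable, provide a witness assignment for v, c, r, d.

v=F, c=T, r=F, d=T

  ~((((v -> c) | r) -> ((r | ~d) | (d <-> v)))) = True
    ((v -> c) | r) -> ((r | ~d) | (d <-> v)) = False
      (v -> c) | r = True
        v -> c = True
      (r | ~d) | (d <-> v) = False
        r | ~d = False
          ~d = False
        d <-> v = False
The formula evaluates to True.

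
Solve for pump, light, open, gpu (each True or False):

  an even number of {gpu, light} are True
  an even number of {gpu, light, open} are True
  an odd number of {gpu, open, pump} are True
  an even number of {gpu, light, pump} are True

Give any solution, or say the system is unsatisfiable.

pump=F, light=T, open=F, gpu=T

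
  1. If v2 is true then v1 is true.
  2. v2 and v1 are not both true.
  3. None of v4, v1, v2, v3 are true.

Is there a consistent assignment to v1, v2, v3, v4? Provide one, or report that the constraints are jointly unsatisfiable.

v1 = False, v2 = False, v3 = False, v4 = False

  (1) v2=F ⇒ v1: vacuous ✓
  (2) v2=F, v1=F — not both ✓
  (3) {v4, v1, v2, v3}: 0 true — none ✓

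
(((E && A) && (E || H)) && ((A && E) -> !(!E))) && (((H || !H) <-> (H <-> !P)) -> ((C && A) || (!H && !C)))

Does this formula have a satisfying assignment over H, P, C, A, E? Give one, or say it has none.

H=F, P=F, C=F, A=T, E=T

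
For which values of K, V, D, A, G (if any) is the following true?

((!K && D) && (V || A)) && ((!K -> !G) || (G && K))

K=F, V=T, D=T, A=T, G=F

  (!K && D) && (V || A) = True
    !K && D = True
      !K = True
    V || A = True
  (!K -> !G) || (G && K) = True
    !K -> !G = True
      !K = True
      !G = True
    G && K = False
Both conjuncts True, so the formula holds.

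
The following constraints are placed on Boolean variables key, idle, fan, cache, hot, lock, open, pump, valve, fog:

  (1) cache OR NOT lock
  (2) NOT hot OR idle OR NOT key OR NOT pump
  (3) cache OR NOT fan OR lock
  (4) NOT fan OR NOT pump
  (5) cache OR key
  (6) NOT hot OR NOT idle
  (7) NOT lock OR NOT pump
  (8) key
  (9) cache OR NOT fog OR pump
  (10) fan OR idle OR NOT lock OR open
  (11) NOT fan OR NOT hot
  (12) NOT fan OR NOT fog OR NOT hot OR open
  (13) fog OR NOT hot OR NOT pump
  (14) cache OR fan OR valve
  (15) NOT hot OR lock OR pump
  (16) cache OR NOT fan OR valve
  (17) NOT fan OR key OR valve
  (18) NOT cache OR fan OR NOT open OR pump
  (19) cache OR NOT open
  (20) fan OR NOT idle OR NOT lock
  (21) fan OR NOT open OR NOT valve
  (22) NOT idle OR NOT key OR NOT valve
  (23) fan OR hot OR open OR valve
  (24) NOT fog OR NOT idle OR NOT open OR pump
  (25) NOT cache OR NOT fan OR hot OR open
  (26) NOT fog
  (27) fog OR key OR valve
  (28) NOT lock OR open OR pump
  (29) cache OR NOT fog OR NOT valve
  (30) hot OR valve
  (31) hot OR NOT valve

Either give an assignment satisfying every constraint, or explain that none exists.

Case hot = True:
  (NOT hot OR NOT idle) forces idle = False.
  (key) forces key = True.
  (NOT hot OR idle OR NOT key OR NOT pump) forces pump = False.
  (NOT fan OR NOT hot) forces fan = False.
  (NOT hot OR lock OR pump) forces lock = True.
  (cache OR NOT lock) forces cache = True.
  (fan OR idle OR NOT lock OR open) forces open = True.
  Clause (NOT cache OR fan OR NOT open OR pump) is falsified — contradiction.
Case hot = False:
  (key) forces key = True.
  (NOT fog) forces fog = False.
  (hot OR valve) forces valve = True.
  Clause (hot OR NOT valve) is falsified — contradiction.
Both cases fail, so the formula is unsatisfiable.

No satisfying assignment exists.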